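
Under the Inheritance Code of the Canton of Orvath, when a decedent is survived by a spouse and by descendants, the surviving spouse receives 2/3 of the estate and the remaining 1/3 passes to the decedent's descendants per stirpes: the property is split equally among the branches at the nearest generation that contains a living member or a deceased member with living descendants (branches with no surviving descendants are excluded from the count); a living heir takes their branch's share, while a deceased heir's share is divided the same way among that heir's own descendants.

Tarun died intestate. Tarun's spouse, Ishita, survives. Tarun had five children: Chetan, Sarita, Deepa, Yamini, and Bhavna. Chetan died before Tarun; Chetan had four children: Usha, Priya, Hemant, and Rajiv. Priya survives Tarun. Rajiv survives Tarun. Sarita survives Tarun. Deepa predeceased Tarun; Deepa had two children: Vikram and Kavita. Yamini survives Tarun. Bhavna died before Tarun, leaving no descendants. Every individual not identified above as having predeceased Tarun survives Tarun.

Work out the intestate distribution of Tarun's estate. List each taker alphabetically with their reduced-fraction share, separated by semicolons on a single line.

Hemant 1/48; Ishita 2/3; Kavita 1/24; Priya 1/48; Rajiv 1/48; Sarita 1/12; Usha 1/48; Vikram 1/24; Yamini 1/12

Ishita, as surviving spouse, takes 2/3.
The remaining 1/3 passes to Tarun's descendants per stirpes.
Bhavna left no surviving issue, so that branch lapses and is disregarded.
The 1/3 is divided into 4 equal shares of 1/12 among Chetan, Sarita, Deepa, Yamini.
Chetan predeceased; the 1/12 allotted to Chetan's branch passes to Chetan's issue by representation.
The 1/12 is divided into 4 equal shares of 1/48 among Usha, Priya, Hemant, Rajiv.
Usha is living and takes 1/48.
Priya is living and takes 1/48.
Hemant is living and takes 1/48.
Rajiv is living and takes 1/48.
Sarita is living and takes 1/12.
Deepa predeceased; the 1/12 allotted to Deepa's branch passes to Deepa's issue by representation.
The 1/12 is divided into 2 equal shares of 1/24 among Vikram, Kavita.
Vikram is living and takes 1/24.
Kavita is living and takes 1/24.
Yamini is living and takes 1/12.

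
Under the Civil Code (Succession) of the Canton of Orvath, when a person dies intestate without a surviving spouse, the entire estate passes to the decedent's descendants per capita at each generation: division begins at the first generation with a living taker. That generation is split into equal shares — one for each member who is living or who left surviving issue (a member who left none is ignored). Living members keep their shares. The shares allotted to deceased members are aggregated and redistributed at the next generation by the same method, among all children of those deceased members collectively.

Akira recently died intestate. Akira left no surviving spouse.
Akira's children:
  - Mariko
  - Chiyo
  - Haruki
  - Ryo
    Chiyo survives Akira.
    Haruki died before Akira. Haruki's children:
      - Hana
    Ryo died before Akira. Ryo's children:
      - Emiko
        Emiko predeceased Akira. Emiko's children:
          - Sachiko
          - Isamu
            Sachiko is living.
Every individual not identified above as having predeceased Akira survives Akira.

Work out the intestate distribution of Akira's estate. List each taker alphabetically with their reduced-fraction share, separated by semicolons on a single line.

Chiyo 1/4; Hana 1/4; Isamu 1/8; Mariko 1/4; Sachiko 1/8

There is no surviving spouse, so the entire estate passes to Akira's descendants per capita at each generation.
At generation 1 (Mariko, Chiyo, Haruki, Ryo) there are 4 shares of (1)/4 = 1/4 each.
Living: Mariko and Chiyo — each takes 1/4.
Deceased: Haruki and Ryo. Their combined 1/2 is pooled and carried to generation 2.
At generation 2 (Hana, Emiko) there are 2 shares of (1/2)/2 = 1/4 each.
Living: Hana — each takes 1/4.
Deceased: Emiko. That 1/4 share is carried to generation 3.
At generation 3 (Sachiko, Isamu) there are 2 shares of (1/4)/2 = 1/8 each.
Living: Sachiko and Isamu — each takes 1/8.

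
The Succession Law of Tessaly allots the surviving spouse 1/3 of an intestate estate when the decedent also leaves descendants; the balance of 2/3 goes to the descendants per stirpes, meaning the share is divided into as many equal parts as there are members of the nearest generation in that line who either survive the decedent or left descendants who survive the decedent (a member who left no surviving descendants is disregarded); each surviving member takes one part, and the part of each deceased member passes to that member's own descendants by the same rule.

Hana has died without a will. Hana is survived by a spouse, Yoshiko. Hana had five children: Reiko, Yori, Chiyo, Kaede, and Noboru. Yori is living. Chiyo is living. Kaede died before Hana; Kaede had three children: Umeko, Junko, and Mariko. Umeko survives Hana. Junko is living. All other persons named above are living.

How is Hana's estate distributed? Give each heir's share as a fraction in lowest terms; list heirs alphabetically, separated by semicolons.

Yoshiko, as surviving spouse, takes 1/3.
The remaining 2/3 passes to Hana's descendants per stirpes.
The 2/3 is divided into 5 equal shares of 2/15 among Reiko, Yori, Chiyo, Kaede, Noboru.
Reiko is living and takes 2/15.
Yori is living and takes 2/15.
Chiyo is living and takes 2/15.
Kaede predeceased; the 2/15 allotted to Kaede's branch passes to Kaede's issue by representation.
The 2/15 is divided into 3 equal shares of 2/45 among Umeko, Junko, Mariko.
Umeko is living and takes 2/45.
Junko is living and takes 2/45.
Mariko is living and takes 2/45.
Noboru is living and takes 2/15.

Chiyo 2/15; Junko 2/45; Mariko 2/45; Noboru 2/15; Reiko 2/15; Umeko 2/45; Yori 2/15; Yoshiko 1/3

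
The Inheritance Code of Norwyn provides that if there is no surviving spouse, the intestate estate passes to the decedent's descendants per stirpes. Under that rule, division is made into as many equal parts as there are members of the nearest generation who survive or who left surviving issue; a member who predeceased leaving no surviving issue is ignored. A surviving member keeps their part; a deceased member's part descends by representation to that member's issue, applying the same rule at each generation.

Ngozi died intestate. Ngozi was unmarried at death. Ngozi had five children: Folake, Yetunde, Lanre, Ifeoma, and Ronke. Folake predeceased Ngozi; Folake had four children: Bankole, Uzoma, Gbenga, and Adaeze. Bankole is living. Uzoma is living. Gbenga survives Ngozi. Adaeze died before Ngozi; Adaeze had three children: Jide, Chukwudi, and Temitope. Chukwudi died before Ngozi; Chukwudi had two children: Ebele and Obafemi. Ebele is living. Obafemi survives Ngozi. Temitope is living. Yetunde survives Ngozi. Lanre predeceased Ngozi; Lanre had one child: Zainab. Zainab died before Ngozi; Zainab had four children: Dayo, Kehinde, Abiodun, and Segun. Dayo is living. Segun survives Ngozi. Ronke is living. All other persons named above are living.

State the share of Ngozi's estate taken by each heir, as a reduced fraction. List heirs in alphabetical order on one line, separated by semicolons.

Abiodun 1/20; Bankole 1/20; Dayo 1/20; Ebele 1/120; Gbenga 1/20; Ifeoma 1/5; Jide 1/60; Kehinde 1/20; Obafemi 1/120; Ronke 1/5; Segun 1/20; Temitope 1/60; Uzoma 1/20; Yetunde 1/5

There is no surviving spouse, so the entire estate passes to Ngozi's descendants per stirpes.
The estate is divided into 5 equal shares of 1/5 among Folake, Yetunde, Lanre, Ifeoma, Ronke.
Folake predeceased; the 1/5 allotted to Folake's branch passes to Folake's issue by representation.
The 1/5 is divided into 4 equal shares of 1/20 among Bankole, Uzoma, Gbenga, Adaeze.
Bankole is living and takes 1/20.
Uzoma is living and takes 1/20.
Gbenga is living and takes 1/20.
Adaeze predeceased; the 1/20 allotted to Adaeze's branch passes to Adaeze's issue by representation.
The 1/20 is divided into 3 equal shares of 1/60 among Jide, Chukwudi, Temitope.
Jide is living and takes 1/60.
Chukwudi predeceased; the 1/60 allotted to Chukwudi's branch passes to Chukwudi's issue by representation.
The 1/60 is divided into 2 equal shares of 1/120 among Ebele, Obafemi.
Ebele is living and takes 1/120.
Obafemi is living and takes 1/120.
Temitope is living and takes 1/60.
Yetunde is living and takes 1/5.
Lanre predeceased; the 1/5 allotted to Lanre's branch passes to Lanre's issue by representation.
Zainab's line is the sole branch at this level, so the full 1/5 passes to Zainab's issue by representation.
The 1/5 is divided into 4 equal shares of 1/20 among Dayo, Kehinde, Abiodun, Segun.
Dayo is living and takes 1/20.
Kehinde is living and takes 1/20.
Abiodun is living and takes 1/20.
Segun is living and takes 1/20.
Ifeoma is living and takes 1/5.
Ronke is living and takes 1/5.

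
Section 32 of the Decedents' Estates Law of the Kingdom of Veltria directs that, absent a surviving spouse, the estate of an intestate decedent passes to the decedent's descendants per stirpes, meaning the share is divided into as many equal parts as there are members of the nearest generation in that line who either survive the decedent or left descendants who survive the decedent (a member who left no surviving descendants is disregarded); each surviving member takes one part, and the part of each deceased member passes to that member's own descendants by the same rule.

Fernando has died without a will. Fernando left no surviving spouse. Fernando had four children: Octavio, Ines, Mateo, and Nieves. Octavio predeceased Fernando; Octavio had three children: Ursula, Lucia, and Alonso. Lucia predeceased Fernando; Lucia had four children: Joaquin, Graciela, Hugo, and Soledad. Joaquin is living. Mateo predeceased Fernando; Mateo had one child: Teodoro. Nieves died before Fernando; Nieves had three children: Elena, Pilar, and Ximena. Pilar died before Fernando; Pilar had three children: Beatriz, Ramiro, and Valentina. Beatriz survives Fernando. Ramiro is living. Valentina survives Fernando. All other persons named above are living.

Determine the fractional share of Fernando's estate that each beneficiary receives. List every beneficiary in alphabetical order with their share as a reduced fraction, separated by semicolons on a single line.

There is no surviving spouse, so the entire estate passes to Fernando's descendants per stirpes.
The estate is divided into 4 equal shares of 1/4 among Octavio, Ines, Mateo, Nieves.
Octavio predeceased; the 1/4 allotted to Octavio's branch passes to Octavio's issue by representation.
The 1/4 is divided into 3 equal shares of 1/12 among Ursula, Lucia, Alonso.
Ursula is living and takes 1/12.
Lucia predeceased; the 1/12 allotted to Lucia's branch passes to Lucia's issue by representation.
The 1/12 is divided into 4 equal shares of 1/48 among Joaquin, Graciela, Hugo, Soledad.
Joaquin is living and takes 1/48.
Graciela is living and takes 1/48.
Hugo is living and takes 1/48.
Soledad is living and takes 1/48.
Alonso is living and takes 1/12.
Ines is living and takes 1/4.
Mateo predeceased; the 1/4 allotted to Mateo's branch passes to Mateo's issue by representation.
Teodoro is the sole taker at this level and receives the full 1/4.
Nieves predeceased; the 1/4 allotted to Nieves's branch passes to Nieves's issue by representation.
The 1/4 is divided into 3 equal shares of 1/12 among Elena, Pilar, Ximena.
Elena is living and takes 1/12.
Pilar predeceased; the 1/12 allotted to Pilar's branch passes to Pilar's issue by representation.
The 1/12 is divided into 3 equal shares of 1/36 among Beatriz, Ramiro, Valentina.
Beatriz is living and takes 1/36.
Ramiro is living and takes 1/36.
Valentina is living and takes 1/36.
Ximena is living and takes 1/12.

Alonso 1/12; Beatriz 1/36; Elena 1/12; Graciela 1/48; Hugo 1/48; Ines 1/4; Joaquin 1/48; Ramiro 1/36; Soledad 1/48; Teodoro 1/4; Ursula 1/12; Valentina 1/36; Ximena 1/12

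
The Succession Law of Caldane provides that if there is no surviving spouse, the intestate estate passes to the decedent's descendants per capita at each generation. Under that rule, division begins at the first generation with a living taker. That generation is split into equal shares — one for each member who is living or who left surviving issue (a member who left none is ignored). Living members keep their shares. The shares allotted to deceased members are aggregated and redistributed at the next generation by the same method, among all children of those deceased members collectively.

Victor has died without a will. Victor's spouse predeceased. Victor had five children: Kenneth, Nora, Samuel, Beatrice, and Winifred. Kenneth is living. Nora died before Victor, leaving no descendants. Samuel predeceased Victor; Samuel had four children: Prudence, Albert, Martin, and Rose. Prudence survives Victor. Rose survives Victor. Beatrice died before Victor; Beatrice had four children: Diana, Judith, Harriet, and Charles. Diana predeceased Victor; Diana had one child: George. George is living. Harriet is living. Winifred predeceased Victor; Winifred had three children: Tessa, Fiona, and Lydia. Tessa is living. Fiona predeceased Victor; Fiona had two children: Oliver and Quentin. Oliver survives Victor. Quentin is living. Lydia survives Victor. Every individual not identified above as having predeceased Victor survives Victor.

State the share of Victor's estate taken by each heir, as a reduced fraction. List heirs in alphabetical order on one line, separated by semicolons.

Albert 3/44; Charles 3/44; George 1/22; Harriet 3/44; Judith 3/44; Kenneth 1/4; Lydia 3/44; Martin 3/44; Oliver 1/22; Prudence 3/44; Quentin 1/22; Rose 3/44; Tessa 3/44

There is no surviving spouse, so the entire estate passes to Victor's descendants per capita at each generation.
At generation 1 (Kenneth, Samuel, Beatrice, Winifred) there are 4 shares of (1)/4 = 1/4 each.
Living: Kenneth — each takes 1/4.
Deceased: Samuel, Beatrice, and Winifred. Their combined 3/4 is pooled and carried to generation 2.
At generation 2 (Prudence, Albert, Martin, Rose, Diana, Judith, Harriet, Charles, Tessa, Fiona, Lydia) there are 11 shares of (3/4)/11 = 3/44 each.
Living: Prudence, Albert, Martin, Rose, Judith, Harriet, Charles, Tessa, and Lydia — each takes 3/44.
Deceased: Diana and Fiona. Their combined 3/22 is pooled and carried to generation 3.
At generation 3 (George, Oliver, Quentin) there are 3 shares of (3/22)/3 = 1/22 each.
Living: George, Oliver, and Quentin — each takes 1/22.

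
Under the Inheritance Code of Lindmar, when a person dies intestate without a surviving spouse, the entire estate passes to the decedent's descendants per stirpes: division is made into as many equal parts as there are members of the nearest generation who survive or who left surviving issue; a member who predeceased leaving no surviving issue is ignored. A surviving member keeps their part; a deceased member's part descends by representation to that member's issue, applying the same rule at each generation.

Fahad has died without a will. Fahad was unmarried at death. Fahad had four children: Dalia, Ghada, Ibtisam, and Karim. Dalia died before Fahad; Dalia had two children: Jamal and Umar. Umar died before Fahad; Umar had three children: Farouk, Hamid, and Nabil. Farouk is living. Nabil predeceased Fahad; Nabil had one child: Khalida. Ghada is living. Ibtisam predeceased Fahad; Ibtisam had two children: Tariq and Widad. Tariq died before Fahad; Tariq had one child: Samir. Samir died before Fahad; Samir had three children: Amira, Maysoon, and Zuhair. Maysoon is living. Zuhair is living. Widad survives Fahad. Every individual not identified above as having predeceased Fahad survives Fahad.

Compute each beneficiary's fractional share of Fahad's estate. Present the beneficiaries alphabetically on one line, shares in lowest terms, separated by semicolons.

There is no surviving spouse, so the entire estate passes to Fahad's descendants per stirpes.
The estate is divided into 4 equal shares of 1/4 among Dalia, Ghada, Ibtisam, Karim.
Dalia predeceased; the 1/4 allotted to Dalia's branch passes to Dalia's issue by representation.
The 1/4 is divided into 2 equal shares of 1/8 among Jamal, Umar.
Jamal is living and takes 1/8.
Umar predeceased; the 1/8 allotted to Umar's branch passes to Umar's issue by representation.
The 1/8 is divided into 3 equal shares of 1/24 among Farouk, Hamid, Nabil.
Farouk is living and takes 1/24.
Hamid is living and takes 1/24.
Nabil predeceased; the 1/24 allotted to Nabil's branch passes to Nabil's issue by representation.
Khalida is the sole taker at this level and receives the full 1/24.
Ghada is living and takes 1/4.
Ibtisam predeceased; the 1/4 allotted to Ibtisam's branch passes to Ibtisam's issue by representation.
The 1/4 is divided into 2 equal shares of 1/8 among Tariq, Widad.
Tariq predeceased; the 1/8 allotted to Tariq's branch passes to Tariq's issue by representation.
Samir's line is the sole branch at this level, so the full 1/8 passes to Samir's issue by representation.
The 1/8 is divided into 3 equal shares of 1/24 among Amira, Maysoon, Zuhair.
Amira is living and takes 1/24.
Maysoon is living and takes 1/24.
Zuhair is living and takes 1/24.
Widad is living and takes 1/8.
Karim is living and takes 1/4.

Amira 1/24; Farouk 1/24; Ghada 1/4; Hamid 1/24; Jamal 1/8; Karim 1/4; Khalida 1/24; Maysoon 1/24; Widad 1/8; Zuhair 1/24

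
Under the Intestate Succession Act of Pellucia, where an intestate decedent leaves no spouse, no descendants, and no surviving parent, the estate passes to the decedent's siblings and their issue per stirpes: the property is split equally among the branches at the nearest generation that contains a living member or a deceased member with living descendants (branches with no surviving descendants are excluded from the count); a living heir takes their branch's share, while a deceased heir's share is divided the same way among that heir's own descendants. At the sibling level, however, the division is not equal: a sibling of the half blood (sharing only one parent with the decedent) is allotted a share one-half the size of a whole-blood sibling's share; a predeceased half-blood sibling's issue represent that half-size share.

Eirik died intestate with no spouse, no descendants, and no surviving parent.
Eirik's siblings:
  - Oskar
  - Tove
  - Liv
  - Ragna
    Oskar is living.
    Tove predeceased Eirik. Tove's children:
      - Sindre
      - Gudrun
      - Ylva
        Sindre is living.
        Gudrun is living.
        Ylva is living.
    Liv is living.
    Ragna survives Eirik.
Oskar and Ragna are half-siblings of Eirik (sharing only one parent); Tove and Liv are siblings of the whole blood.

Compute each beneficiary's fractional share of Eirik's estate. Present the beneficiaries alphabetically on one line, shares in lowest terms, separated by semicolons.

No spouse, descendants, or parent survives, so the estate passes to Eirik's siblings per stirpes.
Half-blood siblings count for one-half the weight of whole-blood siblings at the initial division.
Dividing 1 in proportion to weights (total weight 3): Oskar (weight 1/2) → 1/6; Tove (weight 1) → 1/3; Liv (weight 1) → 1/3; Ragna (weight 1/2) → 1/6.
Oskar is living and takes 1/6.
Tove predeceased; the 1/3 allotted to Tove's branch passes to Tove's issue by representation.
The 1/3 is divided into 3 equal shares of 1/9 among Sindre, Gudrun, Ylva.
Sindre is living and takes 1/9.
Gudrun is living and takes 1/9.
Ylva is living and takes 1/9.
Liv is living and takes 1/3.
Ragna is living and takes 1/6.

Gudrun 1/9; Liv 1/3; Oskar 1/6; Ragna 1/6; Sindre 1/9; Ylva 1/9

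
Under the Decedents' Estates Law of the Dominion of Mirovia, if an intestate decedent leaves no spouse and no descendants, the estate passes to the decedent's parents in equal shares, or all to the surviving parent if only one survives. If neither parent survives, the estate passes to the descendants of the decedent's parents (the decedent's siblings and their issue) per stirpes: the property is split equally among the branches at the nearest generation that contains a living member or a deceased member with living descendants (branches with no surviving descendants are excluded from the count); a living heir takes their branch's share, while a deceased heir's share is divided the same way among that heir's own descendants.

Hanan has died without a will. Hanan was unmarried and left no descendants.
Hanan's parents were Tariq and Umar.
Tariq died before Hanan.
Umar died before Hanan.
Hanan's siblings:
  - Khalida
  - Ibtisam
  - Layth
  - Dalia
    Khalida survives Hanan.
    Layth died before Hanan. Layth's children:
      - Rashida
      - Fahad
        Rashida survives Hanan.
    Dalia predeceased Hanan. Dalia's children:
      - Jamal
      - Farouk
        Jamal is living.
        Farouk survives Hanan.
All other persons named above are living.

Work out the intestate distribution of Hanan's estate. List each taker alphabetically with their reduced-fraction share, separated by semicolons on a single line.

Neither parent survives and there are no descendants, so the estate passes to Hanan's siblings and their issue per stirpes.
The estate is divided into 4 equal shares of 1/4 among Khalida, Ibtisam, Layth, Dalia.
Khalida is living and takes 1/4.
Ibtisam is living and takes 1/4.
Layth predeceased; the 1/4 allotted to Layth's branch passes to Layth's issue by representation.
The 1/4 is divided into 2 equal shares of 1/8 among Rashida, Fahad.
Rashida is living and takes 1/8.
Fahad is living and takes 1/8.
Dalia predeceased; the 1/4 allotted to Dalia's branch passes to Dalia's issue by representation.
The 1/4 is divided into 2 equal shares of 1/8 among Jamal, Farouk.
Jamal is living and takes 1/8.
Farouk is living and takes 1/8.

Fahad 1/8; Farouk 1/8; Ibtisam 1/4; Jamal 1/8; Khalida 1/4; Rashida 1/8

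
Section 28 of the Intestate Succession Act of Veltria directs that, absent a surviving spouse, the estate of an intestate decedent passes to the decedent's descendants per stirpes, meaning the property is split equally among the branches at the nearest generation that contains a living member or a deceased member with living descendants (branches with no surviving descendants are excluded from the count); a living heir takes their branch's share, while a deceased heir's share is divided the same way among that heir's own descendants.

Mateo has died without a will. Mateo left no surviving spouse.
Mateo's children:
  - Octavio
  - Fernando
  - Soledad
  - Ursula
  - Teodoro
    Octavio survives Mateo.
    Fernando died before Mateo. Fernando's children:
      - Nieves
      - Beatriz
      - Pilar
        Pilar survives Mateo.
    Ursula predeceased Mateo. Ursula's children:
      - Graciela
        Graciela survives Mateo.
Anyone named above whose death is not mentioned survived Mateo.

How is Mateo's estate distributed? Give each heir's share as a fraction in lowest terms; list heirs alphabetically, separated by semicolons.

Beatriz 1/15; Graciela 1/5; Nieves 1/15; Octavio 1/5; Pilar 1/15; Soledad 1/5; Teodoro 1/5

There is no surviving spouse, so the entire estate passes to Mateo's descendants per stirpes.
The estate is divided into 5 equal shares of 1/5 among Octavio, Fernando, Soledad, Ursula, Teodoro.
Octavio is living and takes 1/5.
Fernando predeceased; the 1/5 allotted to Fernando's branch passes to Fernando's issue by representation.
The 1/5 is divided into 3 equal shares of 1/15 among Nieves, Beatriz, Pilar.
Nieves is living and takes 1/15.
Beatriz is living and takes 1/15.
Pilar is living and takes 1/15.
Soledad is living and takes 1/5.
Ursula predeceased; the 1/5 allotted to Ursula's branch passes to Ursula's issue by representation.
Graciela is the sole taker at this level and receives the full 1/5.
Teodoro is living and takes 1/5.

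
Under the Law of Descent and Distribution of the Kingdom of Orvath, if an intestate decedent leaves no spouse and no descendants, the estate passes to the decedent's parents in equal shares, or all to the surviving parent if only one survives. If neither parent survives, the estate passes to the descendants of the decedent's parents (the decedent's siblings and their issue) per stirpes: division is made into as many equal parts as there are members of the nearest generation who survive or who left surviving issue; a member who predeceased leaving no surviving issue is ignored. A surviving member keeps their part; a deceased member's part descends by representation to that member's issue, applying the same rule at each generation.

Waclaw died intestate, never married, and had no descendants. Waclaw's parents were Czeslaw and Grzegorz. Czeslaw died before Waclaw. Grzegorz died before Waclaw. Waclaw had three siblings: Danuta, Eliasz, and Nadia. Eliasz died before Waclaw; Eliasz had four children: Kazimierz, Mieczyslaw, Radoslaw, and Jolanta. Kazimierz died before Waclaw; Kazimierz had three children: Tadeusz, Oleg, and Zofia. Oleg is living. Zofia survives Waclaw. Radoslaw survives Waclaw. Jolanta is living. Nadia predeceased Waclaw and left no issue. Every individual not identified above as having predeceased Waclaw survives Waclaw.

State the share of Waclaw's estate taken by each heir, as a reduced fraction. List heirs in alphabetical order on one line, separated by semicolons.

Neither parent survives and there are no descendants, so the estate passes to Waclaw's siblings and their issue per stirpes.
Nadia left no surviving issue, so that branch lapses and is disregarded.
The estate is divided into 2 equal shares of 1/2 among Danuta, Eliasz.
Danuta is living and takes 1/2.
Eliasz predeceased; the 1/2 allotted to Eliasz's branch passes to Eliasz's issue by representation.
The 1/2 is divided into 4 equal shares of 1/8 among Kazimierz, Mieczyslaw, Radoslaw, Jolanta.
Kazimierz predeceased; the 1/8 allotted to Kazimierz's branch passes to Kazimierz's issue by representation.
The 1/8 is divided into 3 equal shares of 1/24 among Tadeusz, Oleg, Zofia.
Tadeusz is living and takes 1/24.
Oleg is living and takes 1/24.
Zofia is living and takes 1/24.
Mieczyslaw is living and takes 1/8.
Radoslaw is living and takes 1/8.
Jolanta is living and takes 1/8.

Danuta 1/2; Jolanta 1/8; Mieczyslaw 1/8; Oleg 1/24; Radoslaw 1/8; Tadeusz 1/24; Zofia 1/24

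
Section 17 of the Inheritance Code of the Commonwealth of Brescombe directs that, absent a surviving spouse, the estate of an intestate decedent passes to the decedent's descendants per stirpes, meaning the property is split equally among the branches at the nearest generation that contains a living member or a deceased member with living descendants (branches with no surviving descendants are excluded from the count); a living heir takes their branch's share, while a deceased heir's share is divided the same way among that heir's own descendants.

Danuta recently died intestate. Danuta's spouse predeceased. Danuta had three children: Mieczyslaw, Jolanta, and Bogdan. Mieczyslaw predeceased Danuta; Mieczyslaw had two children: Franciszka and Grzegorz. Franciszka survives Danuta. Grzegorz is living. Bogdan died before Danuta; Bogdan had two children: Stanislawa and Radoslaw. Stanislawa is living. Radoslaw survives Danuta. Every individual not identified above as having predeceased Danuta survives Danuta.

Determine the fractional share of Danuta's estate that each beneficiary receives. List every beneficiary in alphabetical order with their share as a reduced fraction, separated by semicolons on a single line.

Franciszka 1/6; Grzegorz 1/6; Jolanta 1/3; Radoslaw 1/6; Stanislawa 1/6

There is no surviving spouse, so the entire estate passes to Danuta's descendants per stirpes.
The estate is divided into 3 equal shares of 1/3 among Mieczyslaw, Jolanta, Bogdan.
Mieczyslaw predeceased; the 1/3 allotted to Mieczyslaw's branch passes to Mieczyslaw's issue by representation.
The 1/3 is divided into 2 equal shares of 1/6 among Franciszka, Grzegorz.
Franciszka is living and takes 1/6.
Grzegorz is living and takes 1/6.
Jolanta is living and takes 1/3.
Bogdan predeceased; the 1/3 allotted to Bogdan's branch passes to Bogdan's issue by representation.
The 1/3 is divided into 2 equal shares of 1/6 among Stanislawa, Radoslaw.
Stanislawa is living and takes 1/6.
Radoslaw is living and takes 1/6.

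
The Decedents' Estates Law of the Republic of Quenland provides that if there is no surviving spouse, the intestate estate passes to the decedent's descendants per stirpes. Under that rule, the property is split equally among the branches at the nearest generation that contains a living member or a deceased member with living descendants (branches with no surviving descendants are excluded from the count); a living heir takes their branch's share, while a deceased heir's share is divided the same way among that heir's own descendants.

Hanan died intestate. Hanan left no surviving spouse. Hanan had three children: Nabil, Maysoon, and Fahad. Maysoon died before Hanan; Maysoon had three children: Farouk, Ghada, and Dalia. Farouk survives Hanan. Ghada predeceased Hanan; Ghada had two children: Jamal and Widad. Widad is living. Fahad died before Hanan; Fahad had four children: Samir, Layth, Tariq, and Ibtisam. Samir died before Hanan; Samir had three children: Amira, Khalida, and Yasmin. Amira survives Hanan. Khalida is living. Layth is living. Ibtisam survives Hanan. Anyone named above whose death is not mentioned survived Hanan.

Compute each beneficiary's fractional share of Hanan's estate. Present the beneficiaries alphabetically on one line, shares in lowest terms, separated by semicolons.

There is no surviving spouse, so the entire estate passes to Hanan's descendants per stirpes.
The estate is divided into 3 equal shares of 1/3 among Nabil, Maysoon, Fahad.
Nabil is living and takes 1/3.
Maysoon predeceased; the 1/3 allotted to Maysoon's branch passes to Maysoon's issue by representation.
The 1/3 is divided into 3 equal shares of 1/9 among Farouk, Ghada, Dalia.
Farouk is living and takes 1/9.
Ghada predeceased; the 1/9 allotted to Ghada's branch passes to Ghada's issue by representation.
The 1/9 is divided into 2 equal shares of 1/18 among Jamal, Widad.
Jamal is living and takes 1/18.
Widad is living and takes 1/18.
Dalia is living and takes 1/9.
Fahad predeceased; the 1/3 allotted to Fahad's branch passes to Fahad's issue by representation.
The 1/3 is divided into 4 equal shares of 1/12 among Samir, Layth, Tariq, Ibtisam.
Samir predeceased; the 1/12 allotted to Samir's branch passes to Samir's issue by representation.
The 1/12 is divided into 3 equal shares of 1/36 among Amira, Khalida, Yasmin.
Amira is living and takes 1/36.
Khalida is living and takes 1/36.
Yasmin is living and takes 1/36.
Layth is living and takes 1/12.
Tariq is living and takes 1/12.
Ibtisam is living and takes 1/12.

Amira 1/36; Dalia 1/9; Farouk 1/9; Ibtisam 1/12; Jamal 1/18; Khalida 1/36; Layth 1/12; Nabil 1/3; Tariq 1/12; Widad 1/18; Yasmin 1/36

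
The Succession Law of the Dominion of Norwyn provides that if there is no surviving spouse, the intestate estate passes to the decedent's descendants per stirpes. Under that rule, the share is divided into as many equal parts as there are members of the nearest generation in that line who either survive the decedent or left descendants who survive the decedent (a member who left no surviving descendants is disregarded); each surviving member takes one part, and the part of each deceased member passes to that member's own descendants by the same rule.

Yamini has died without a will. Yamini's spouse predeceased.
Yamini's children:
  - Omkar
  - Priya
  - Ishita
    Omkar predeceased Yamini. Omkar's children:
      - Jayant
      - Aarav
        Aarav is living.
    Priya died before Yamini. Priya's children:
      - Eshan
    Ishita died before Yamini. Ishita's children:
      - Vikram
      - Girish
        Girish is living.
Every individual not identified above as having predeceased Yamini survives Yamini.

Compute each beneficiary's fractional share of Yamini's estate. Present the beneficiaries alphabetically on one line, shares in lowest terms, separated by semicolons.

Aarav 1/6; Eshan 1/3; Girish 1/6; Jayant 1/6; Vikram 1/6

There is no surviving spouse, so the entire estate passes to Yamini's descendants per stirpes.
The estate is divided into 3 equal shares of 1/3 among Omkar, Priya, Ishita.
Omkar predeceased; the 1/3 allotted to Omkar's branch passes to Omkar's issue by representation.
The 1/3 is divided into 2 equal shares of 1/6 among Jayant, Aarav.
Jayant is living and takes 1/6.
Aarav is living and takes 1/6.
Priya predeceased; the 1/3 allotted to Priya's branch passes to Priya's issue by representation.
Eshan is the sole taker at this level and receives the full 1/3.
Ishita predeceased; the 1/3 allotted to Ishita's branch passes to Ishita's issue by representation.
The 1/3 is divided into 2 equal shares of 1/6 among Vikram, Girish.
Vikram is living and takes 1/6.
Girish is living and takes 1/6.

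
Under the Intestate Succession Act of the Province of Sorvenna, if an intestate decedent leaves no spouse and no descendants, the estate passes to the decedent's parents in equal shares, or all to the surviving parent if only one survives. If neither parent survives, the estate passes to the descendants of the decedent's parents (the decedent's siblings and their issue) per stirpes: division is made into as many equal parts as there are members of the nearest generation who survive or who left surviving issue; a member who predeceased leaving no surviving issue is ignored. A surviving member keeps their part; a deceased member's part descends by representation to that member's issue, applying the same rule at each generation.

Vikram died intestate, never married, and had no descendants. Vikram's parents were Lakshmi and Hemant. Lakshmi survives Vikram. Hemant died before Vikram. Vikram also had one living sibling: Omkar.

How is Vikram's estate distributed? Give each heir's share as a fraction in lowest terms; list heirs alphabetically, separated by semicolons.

Only one parent, Lakshmi, survives, so Lakshmi takes the entire estate. The siblings take nothing because a surviving parent has priority.

Lakshmi 1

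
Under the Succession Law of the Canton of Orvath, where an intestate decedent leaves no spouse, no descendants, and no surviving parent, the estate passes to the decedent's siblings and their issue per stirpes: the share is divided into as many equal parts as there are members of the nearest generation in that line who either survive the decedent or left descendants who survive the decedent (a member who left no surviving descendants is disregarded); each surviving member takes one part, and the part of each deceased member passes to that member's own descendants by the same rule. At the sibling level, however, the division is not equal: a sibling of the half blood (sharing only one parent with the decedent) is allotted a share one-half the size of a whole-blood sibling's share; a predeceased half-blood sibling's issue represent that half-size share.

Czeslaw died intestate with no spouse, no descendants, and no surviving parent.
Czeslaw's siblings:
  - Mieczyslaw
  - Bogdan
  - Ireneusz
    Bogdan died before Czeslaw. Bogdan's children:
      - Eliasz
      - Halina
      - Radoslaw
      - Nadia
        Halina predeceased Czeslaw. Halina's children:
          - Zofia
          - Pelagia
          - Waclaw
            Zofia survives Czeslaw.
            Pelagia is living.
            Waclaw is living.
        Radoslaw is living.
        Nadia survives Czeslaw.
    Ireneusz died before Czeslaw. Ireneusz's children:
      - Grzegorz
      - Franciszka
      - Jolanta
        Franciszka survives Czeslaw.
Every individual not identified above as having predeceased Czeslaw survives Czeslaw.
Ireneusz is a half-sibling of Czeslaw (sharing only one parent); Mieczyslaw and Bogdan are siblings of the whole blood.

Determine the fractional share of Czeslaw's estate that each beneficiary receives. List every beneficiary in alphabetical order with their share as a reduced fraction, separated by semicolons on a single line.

Eliasz 1/10; Franciszka 1/15; Grzegorz 1/15; Jolanta 1/15; Mieczyslaw 2/5; Nadia 1/10; Pelagia 1/30; Radoslaw 1/10; Waclaw 1/30; Zofia 1/30

No spouse, descendants, or parent survives, so the estate passes to Czeslaw's siblings per stirpes.
Half-blood siblings count for one-half the weight of whole-blood siblings at the initial division.
Dividing 1 in proportion to weights (total weight 5/2): Mieczyslaw (weight 1) → 2/5; Bogdan (weight 1) → 2/5; Ireneusz (weight 1/2) → 1/5.
Mieczyslaw is living and takes 2/5.
Bogdan predeceased; the 2/5 allotted to Bogdan's branch passes to Bogdan's issue by representation.
The 2/5 is divided into 4 equal shares of 1/10 among Eliasz, Halina, Radoslaw, Nadia.
Eliasz is living and takes 1/10.
Halina predeceased; the 1/10 allotted to Halina's branch passes to Halina's issue by representation.
The 1/10 is divided into 3 equal shares of 1/30 among Zofia, Pelagia, Waclaw.
Zofia is living and takes 1/30.
Pelagia is living and takes 1/30.
Waclaw is living and takes 1/30.
Radoslaw is living and takes 1/10.
Nadia is living and takes 1/10.
Ireneusz predeceased; the 1/5 allotted to Ireneusz's branch passes to Ireneusz's issue by representation.
The 1/5 is divided into 3 equal shares of 1/15 among Grzegorz, Franciszka, Jolanta.
Grzegorz is living and takes 1/15.
Franciszka is living and takes 1/15.
Jolanta is living and takes 1/15.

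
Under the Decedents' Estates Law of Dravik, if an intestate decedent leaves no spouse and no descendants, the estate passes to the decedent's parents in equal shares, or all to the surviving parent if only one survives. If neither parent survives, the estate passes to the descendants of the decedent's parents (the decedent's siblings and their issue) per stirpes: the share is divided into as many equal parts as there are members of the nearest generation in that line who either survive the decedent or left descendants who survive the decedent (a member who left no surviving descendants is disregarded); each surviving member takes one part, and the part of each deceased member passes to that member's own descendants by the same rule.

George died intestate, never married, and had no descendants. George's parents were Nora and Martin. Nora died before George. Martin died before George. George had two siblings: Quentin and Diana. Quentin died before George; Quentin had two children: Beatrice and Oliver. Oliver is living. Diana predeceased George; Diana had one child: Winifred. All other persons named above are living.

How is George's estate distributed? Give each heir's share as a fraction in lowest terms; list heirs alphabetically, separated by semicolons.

Beatrice 1/4; Oliver 1/4; Winifred 1/2

Neither parent survives and there are no descendants, so the estate passes to George's siblings and their issue per stirpes.
The estate is divided into 2 equal shares of 1/2 among Quentin, Diana.
Quentin predeceased; the 1/2 allotted to Quentin's branch passes to Quentin's issue by representation.
The 1/2 is divided into 2 equal shares of 1/4 among Beatrice, Oliver.
Beatrice is living and takes 1/4.
Oliver is living and takes 1/4.
Diana predeceased; the 1/2 allotted to Diana's branch passes to Diana's issue by representation.
Winifred is the sole taker at this level and receives the full 1/2.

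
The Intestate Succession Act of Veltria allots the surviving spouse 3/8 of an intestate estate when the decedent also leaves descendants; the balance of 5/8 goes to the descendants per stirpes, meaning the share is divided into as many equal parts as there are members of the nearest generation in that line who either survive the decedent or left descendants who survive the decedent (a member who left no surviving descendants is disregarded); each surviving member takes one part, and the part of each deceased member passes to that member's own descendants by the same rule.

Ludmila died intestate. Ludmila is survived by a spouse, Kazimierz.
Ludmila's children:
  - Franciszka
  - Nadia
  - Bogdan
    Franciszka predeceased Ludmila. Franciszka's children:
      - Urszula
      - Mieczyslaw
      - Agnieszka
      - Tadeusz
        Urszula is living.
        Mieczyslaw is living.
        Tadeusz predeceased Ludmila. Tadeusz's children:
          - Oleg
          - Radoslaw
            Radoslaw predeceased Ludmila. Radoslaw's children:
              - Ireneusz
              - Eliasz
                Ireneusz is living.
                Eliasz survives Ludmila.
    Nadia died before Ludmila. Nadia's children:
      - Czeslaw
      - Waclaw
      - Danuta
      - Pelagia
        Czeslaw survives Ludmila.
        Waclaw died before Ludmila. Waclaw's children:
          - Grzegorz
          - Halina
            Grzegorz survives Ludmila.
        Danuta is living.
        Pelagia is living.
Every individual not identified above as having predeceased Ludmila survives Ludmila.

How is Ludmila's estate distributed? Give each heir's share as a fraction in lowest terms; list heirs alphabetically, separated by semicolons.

Agnieszka 5/96; Bogdan 5/24; Czeslaw 5/96; Danuta 5/96; Eliasz 5/384; Grzegorz 5/192; Halina 5/192; Ireneusz 5/384; Kazimierz 3/8; Mieczyslaw 5/96; Oleg 5/192; Pelagia 5/96; Urszula 5/96

Kazimierz, as surviving spouse, takes 3/8.
The remaining 5/8 passes to Ludmila's descendants per stirpes.
The 5/8 is divided into 3 equal shares of 5/24 among Franciszka, Nadia, Bogdan.
Franciszka predeceased; the 5/24 allotted to Franciszka's branch passes to Franciszka's issue by representation.
The 5/24 is divided into 4 equal shares of 5/96 among Urszula, Mieczyslaw, Agnieszka, Tadeusz.
Urszula is living and takes 5/96.
Mieczyslaw is living and takes 5/96.
Agnieszka is living and takes 5/96.
Tadeusz predeceased; the 5/96 allotted to Tadeusz's branch passes to Tadeusz's issue by representation.
The 5/96 is divided into 2 equal shares of 5/192 among Oleg, Radoslaw.
Oleg is living and takes 5/192.
Radoslaw predeceased; the 5/192 allotted to Radoslaw's branch passes to Radoslaw's issue by representation.
The 5/192 is divided into 2 equal shares of 5/384 among Ireneusz, Eliasz.
Ireneusz is living and takes 5/384.
Eliasz is living and takes 5/384.
Nadia predeceased; the 5/24 allotted to Nadia's branch passes to Nadia's issue by representation.
The 5/24 is divided into 4 equal shares of 5/96 among Czeslaw, Waclaw, Danuta, Pelagia.
Czeslaw is living and takes 5/96.
Waclaw predeceased; the 5/96 allotted to Waclaw's branch passes to Waclaw's issue by representation.
The 5/96 is divided into 2 equal shares of 5/192 among Grzegorz, Halina.
Grzegorz is living and takes 5/192.
Halina is living and takes 5/192.
Danuta is living and takes 5/96.
Pelagia is living and takes 5/96.
Bogdan is living and takes 5/24.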